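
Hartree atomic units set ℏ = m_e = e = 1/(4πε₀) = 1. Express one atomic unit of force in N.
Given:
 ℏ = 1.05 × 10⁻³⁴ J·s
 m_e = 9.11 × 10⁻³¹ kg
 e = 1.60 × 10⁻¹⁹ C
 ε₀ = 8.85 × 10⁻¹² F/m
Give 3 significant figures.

8.33 × 10⁻⁸ N

Dimensional analysis gives F_au = E_h/a₀ = m_e²e⁶/((4πε₀)³ℏ⁴).
E_h = 4.38 × 10⁻¹⁸ J
a₀ = 5.26 × 10⁻¹¹ m
E_h/a₀ = 8.33 × 10⁻⁸ N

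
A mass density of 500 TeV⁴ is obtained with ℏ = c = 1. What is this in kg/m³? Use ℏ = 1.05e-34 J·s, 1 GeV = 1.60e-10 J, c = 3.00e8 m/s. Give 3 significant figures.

1.16e35 kg/m³

Mass density is [E]/(c²[L]³) = [E]⁴/(ℏ³c⁵).
1 GeV⁴ → 1/(ℏ³c⁵) × (1 GeV in J)⁴ = 2.33e20 kg/m³.
Convert the energy scale: 500 TeV⁴ = 5.00e14 GeV⁴.
Result: 5.00e14 × 2.33e20 = 1.16e35 kg/m³.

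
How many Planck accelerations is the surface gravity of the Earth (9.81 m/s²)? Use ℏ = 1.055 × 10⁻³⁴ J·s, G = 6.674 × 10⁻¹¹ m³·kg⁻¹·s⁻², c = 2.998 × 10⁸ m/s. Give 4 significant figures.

Planck acceleration: a_P = √(c⁷/(ℏG)) = 5.560 × 10⁵¹ m/s².
9.81 / 5.560 × 10⁵¹ = 1.764 × 10⁻⁵¹

1.764 × 10⁻⁵¹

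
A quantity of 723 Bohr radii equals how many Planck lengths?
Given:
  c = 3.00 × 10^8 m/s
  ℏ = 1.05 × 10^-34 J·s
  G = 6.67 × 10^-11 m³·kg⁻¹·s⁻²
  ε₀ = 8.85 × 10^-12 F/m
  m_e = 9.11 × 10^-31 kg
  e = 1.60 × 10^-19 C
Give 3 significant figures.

Bohr radius: a₀ = 4πε₀ℏ²/(m_e e²) = 5.26 × 10^-11 m
Planck length: ℓ_P = √(ℏG/c³) = 1.61 × 10^-35 m
723 × 5.26 × 10^-11 / 1.61 × 10^-35 = 2.36 × 10^27

2.36 × 10^27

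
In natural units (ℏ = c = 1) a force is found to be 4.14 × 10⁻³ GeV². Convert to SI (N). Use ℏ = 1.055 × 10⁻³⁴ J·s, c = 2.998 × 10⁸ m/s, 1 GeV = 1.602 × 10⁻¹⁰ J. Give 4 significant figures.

Force is [E]/[L] = [E]²/(ℏc); restore (ℏc)⁻¹.
1 GeV² → 1/(ℏc) × (1 GeV in J)² = 8.114 × 10⁵ N.
Result: 4.14 × 10⁻³ × 8.114 × 10⁵ = 3.359 × 10³ N.

3.359 × 10³ N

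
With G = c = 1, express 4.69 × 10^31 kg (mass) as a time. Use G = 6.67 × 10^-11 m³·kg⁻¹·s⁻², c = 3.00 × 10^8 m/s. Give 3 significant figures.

1.16 × 10^-4 s

Mass → time via G/c³.
4.69 × 10^31 kg × (G/c³) = 1.16 × 10^-4 s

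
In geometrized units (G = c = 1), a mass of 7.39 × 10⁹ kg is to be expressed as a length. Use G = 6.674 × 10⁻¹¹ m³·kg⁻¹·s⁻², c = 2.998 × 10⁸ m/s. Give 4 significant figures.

In G = c = 1 units mass has dimensions of length; the conversion factor is G/c².
7.39 × 10⁹ kg × (G/c²) = 5.487 × 10⁻¹⁸ m

5.487 × 10⁻¹⁸ m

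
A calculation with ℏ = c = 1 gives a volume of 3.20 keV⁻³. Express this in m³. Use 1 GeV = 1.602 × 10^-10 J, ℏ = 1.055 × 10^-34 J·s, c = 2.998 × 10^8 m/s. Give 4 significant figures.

Volume is [L]³ = [E]⁻³·(ℏc)³.
1 GeV⁻³ → (ℏc)³ × (1 GeV in J)⁻³ = 7.696 × 10^-48 m³.
Convert the energy scale: 3.20 keV⁻³ = 3.20 × 10^18 GeV⁻³.
Result: 3.20 × 10^18 × 7.696 × 10^-48 = 2.463 × 10^-29 m³.

2.463 × 10^-29 m³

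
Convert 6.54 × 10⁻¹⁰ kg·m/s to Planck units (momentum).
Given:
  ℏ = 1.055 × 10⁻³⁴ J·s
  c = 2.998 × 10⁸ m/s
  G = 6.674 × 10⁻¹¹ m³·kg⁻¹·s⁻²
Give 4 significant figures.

1.002 × 10⁻¹⁰

Planck momentum: p_P = √(ℏc³/G) = 6.527 kg·m/s.
6.54 × 10⁻¹⁰ / 6.527 = 1.002 × 10⁻¹⁰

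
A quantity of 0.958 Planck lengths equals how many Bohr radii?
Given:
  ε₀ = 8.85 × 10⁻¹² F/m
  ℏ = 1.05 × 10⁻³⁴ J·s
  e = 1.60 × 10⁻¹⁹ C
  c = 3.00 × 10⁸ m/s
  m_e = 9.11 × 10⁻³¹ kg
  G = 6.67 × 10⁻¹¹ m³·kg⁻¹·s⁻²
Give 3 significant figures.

2.93 × 10⁻²⁵

Planck length: ℓ_P = √(ℏG/c³) = 1.61 × 10⁻³⁵ m
Bohr radius: a₀ = 4πε₀ℏ²/(m_e e²) = 5.26 × 10⁻¹¹ m
0.958 × 1.61 × 10⁻³⁵ / 5.26 × 10⁻¹¹ = 2.93 × 10⁻²⁵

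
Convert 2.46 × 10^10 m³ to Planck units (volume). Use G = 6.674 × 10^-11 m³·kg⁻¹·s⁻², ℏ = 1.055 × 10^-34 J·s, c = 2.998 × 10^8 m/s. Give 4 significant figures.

Planck volume: V_P = (ℏG/c³)^(3/2) = 4.224 × 10^-105 m³.
2.46 × 10^10 / 4.224 × 10^-105 = 5.824 × 10^114

5.824 × 10^114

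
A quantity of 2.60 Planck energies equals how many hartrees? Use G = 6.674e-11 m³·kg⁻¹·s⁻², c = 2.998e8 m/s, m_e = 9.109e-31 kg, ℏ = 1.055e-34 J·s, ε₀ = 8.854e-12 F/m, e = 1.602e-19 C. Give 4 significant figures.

Planck energy: E_P = √(ℏc⁵/G) = 1.957e9 J
hartree: E_h = m_e e⁴/(4πε₀ℏ)² = 4.354e-18 J
2.60 × 1.957e9 / 4.354e-18 = 1.168e27

1.168e27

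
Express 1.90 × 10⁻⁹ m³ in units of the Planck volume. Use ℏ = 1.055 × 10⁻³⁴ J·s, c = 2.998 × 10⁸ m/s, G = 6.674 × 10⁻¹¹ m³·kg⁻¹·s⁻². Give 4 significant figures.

Planck volume: V_P = (ℏG/c³)^(3/2) = 4.224 × 10⁻¹⁰⁵ m³.
1.90 × 10⁻⁹ / 4.224 × 10⁻¹⁰⁵ = 4.498 × 10⁹⁵

4.498 × 10⁹⁵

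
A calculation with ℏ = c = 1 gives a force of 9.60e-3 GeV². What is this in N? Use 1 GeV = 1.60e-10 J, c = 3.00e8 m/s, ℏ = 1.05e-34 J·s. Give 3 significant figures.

Force is [E]/[L] = [E]²/(ℏc); restore (ℏc)⁻¹.
1 GeV² → 1/(ℏc) × (1 GeV in J)² = 8.13e5 N.
Result: 9.60e-3 × 8.13e5 = 7.80e3 N.

7.80e3 N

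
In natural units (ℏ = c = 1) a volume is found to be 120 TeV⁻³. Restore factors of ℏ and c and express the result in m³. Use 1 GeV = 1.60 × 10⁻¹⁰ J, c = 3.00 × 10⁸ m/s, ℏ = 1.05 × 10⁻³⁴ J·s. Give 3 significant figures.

Volume is [L]³ = [E]⁻³·(ℏc)³.
1 GeV⁻³ → (ℏc)³ × (1 GeV in J)⁻³ = 7.63 × 10⁻⁴⁸ m³.
Convert the energy scale: 120 TeV⁻³ = 1.20 × 10⁻⁷ GeV⁻³.
Result: 1.20 × 10⁻⁷ × 7.63 × 10⁻⁴⁸ = 9.16 × 10⁻⁵⁵ m³.

9.16 × 10⁻⁵⁵ m³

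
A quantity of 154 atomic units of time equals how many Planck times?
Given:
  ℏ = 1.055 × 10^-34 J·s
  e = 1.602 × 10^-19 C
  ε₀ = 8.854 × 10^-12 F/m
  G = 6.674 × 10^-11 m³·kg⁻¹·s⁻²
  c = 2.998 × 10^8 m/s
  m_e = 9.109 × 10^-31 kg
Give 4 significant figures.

atomic unit of time: τ_au = (4πε₀)²ℏ³/(m_e e⁴) = 2.423 × 10^-17 s
Planck time: t_P = √(ℏG/c⁵) = 5.392 × 10^-44 s
154 × 2.423 × 10^-17 / 5.392 × 10^-44 = 6.920 × 10^28

6.920 × 10^28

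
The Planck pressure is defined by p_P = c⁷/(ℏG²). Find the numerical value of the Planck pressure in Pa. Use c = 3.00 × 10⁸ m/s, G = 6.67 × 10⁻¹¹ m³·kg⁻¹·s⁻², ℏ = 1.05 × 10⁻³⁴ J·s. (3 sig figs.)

p_P = c⁷/(ℏG²)
  = 2.19 × 10⁵⁹ / 4.67 × 10⁻⁵⁵
  = 4.68 × 10¹¹³ Pa

4.68 × 10¹¹³ Pa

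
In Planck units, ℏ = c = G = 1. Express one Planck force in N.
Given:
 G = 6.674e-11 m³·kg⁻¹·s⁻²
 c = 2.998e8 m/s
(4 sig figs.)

Dimensional analysis gives F_P = c⁴/G.
  = 8.078e33 / 6.674e-11
  = 1.210e44 N

1.210e44 N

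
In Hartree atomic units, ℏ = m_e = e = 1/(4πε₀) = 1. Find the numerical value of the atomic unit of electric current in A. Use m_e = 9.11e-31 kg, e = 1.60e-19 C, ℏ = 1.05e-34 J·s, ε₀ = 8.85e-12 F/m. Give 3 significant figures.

6.67e-3 A

Dimensional analysis gives I_au = e E_h/ℏ = m_e e⁵/((4πε₀)²ℏ³).
E_h = 4.38e-18 J
e·E_h/ℏ = 6.67e-3 A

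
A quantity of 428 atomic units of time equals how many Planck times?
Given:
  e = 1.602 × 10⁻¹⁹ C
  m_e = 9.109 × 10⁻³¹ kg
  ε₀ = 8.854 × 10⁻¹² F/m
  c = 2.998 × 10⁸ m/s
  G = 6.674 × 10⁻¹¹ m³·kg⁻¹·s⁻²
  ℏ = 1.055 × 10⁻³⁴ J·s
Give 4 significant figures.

atomic unit of time: τ_au = (4πε₀)²ℏ³/(m_e e⁴) = 2.423 × 10⁻¹⁷ s
Planck time: t_P = √(ℏG/c⁵) = 5.392 × 10⁻⁴⁴ s
428 × 2.423 × 10⁻¹⁷ / 5.392 × 10⁻⁴⁴ = 1.923 × 10²⁹

1.923 × 10²⁹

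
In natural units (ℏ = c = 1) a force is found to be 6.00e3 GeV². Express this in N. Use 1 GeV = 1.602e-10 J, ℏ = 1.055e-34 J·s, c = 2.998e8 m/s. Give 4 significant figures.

Force is [E]/[L] = [E]²/(ℏc); restore (ℏc)⁻¹.
1 GeV² → 1/(ℏc) × (1 GeV in J)² = 8.114e5 N.
Result: 6.00e3 × 8.114e5 = 4.868e9 N.

4.868e9 N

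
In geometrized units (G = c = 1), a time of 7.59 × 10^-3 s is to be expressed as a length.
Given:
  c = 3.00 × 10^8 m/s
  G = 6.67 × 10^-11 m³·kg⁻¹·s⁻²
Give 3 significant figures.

Time → length via c.
7.59 × 10^-3 s × (c) = 2.28 × 10^6 m

2.28 × 10^6 m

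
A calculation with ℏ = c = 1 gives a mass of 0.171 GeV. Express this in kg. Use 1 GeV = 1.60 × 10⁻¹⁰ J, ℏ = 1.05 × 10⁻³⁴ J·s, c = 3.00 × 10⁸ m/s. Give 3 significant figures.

Mass is [E]/c²; divide by c².
1 GeV → 1/c² × (1 GeV in J) = 1.78 × 10⁻²⁷ kg.
Result: 0.171 × 1.78 × 10⁻²⁷ = 3.04 × 10⁻²⁸ kg.

3.04 × 10⁻²⁸ kg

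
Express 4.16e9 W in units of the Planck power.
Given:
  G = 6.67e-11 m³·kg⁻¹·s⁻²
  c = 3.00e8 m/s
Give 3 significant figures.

1.14e-43

Planck power: P_P = c⁵/G = 3.64e52 W.
4.16e9 / 3.64e52 = 1.14e-43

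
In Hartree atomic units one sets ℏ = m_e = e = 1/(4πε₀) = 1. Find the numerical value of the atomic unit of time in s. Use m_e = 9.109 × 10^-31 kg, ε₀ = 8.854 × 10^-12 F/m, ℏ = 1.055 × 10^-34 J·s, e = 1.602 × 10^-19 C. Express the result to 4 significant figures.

2.423 × 10^-17 s

τ_au = (4πε₀)²ℏ³/(m_e e⁴)
E_h = 4.354 × 10^-18 J
ℏ/E_h = 2.423 × 10^-17 s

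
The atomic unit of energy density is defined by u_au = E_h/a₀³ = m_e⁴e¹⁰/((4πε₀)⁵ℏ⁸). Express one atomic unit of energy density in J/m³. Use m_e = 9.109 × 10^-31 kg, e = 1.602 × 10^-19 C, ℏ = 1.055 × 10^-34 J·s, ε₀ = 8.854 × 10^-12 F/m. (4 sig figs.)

2.929 × 10^13 J/m³

u_au = E_h/a₀³ = m_e⁴e¹⁰/((4πε₀)⁵ℏ⁸)
E_h = 4.354 × 10^-18 J
a₀ = 5.297 × 10^-11 m
E_h/a₀³ = 2.929 × 10^13 J/m³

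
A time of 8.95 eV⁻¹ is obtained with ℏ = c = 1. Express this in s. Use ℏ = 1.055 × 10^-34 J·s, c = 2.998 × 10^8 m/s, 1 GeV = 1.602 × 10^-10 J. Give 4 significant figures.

5.894 × 10^-15 s

A time is [E]⁻¹ in ℏ=c=1; restore one factor of ℏ.
1 GeV⁻¹ → ℏ × (1 GeV in J)⁻¹ = 6.586 × 10^-25 s.
Convert the energy scale: 8.95 eV⁻¹ = 8.95 × 10^9 GeV⁻¹.
Result: 8.95 × 10^9 × 6.586 × 10^-25 = 5.894 × 10^-15 s.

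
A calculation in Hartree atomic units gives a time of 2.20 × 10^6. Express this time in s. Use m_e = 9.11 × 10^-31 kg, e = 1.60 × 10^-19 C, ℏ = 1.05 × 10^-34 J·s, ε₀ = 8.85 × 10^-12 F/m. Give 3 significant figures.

5.28 × 10^-11 s

One atomic unit of time: τ_au = (4πε₀)²ℏ³/(m_e e⁴) = 2.40 × 10^-17 s.
2.20 × 10^6 × 2.40 × 10^-17 s = 5.28 × 10^-11 s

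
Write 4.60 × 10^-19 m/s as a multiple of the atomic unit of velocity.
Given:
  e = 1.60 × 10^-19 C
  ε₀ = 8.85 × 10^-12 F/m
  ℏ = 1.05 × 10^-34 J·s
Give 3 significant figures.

atomic unit of velocity: v_au = e²/(4πε₀ℏ) = 2.19 × 10^6 m/s.
4.60 × 10^-19 / 2.19 × 10^6 = 2.10 × 10^-25

2.10 × 10^-25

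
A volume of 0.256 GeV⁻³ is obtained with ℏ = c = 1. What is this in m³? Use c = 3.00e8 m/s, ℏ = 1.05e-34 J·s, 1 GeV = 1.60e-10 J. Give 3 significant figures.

Volume is [L]³ = [E]⁻³·(ℏc)³.
1 GeV⁻³ → (ℏc)³ × (1 GeV in J)⁻³ = 7.63e-48 m³.
Result: 0.256 × 7.63e-48 = 1.95e-48 m³.

1.95e-48 m³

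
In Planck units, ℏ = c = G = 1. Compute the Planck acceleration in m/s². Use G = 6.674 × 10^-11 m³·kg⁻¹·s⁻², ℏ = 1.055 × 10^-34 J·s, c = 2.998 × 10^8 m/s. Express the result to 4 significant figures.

5.560 × 10^51 m/s²

The unique combination of the constants set to 1 with dimensions of acceleration is a_P = √(c⁷/(ℏG)).
  = √(3.092 × 10^103)
  = 5.560 × 10^51 m/s²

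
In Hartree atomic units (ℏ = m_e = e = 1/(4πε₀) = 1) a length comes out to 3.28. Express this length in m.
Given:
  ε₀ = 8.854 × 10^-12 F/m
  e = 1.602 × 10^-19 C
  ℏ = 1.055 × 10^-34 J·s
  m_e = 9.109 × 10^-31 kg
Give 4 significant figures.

1.738 × 10^-10 m

One Bohr radius: a₀ = 4πε₀ℏ²/(m_e e²) = 5.297 × 10^-11 m.
3.28 × 5.297 × 10^-11 m = 1.738 × 10^-10 m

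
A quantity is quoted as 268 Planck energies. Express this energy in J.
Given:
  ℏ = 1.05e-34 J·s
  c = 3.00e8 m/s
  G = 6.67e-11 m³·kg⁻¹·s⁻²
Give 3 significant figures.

One Planck energy: E_P = √(ℏc⁵/G) = 1.96e9 J.
268 × 1.96e9 J = 5.24e11 J

5.24e11 J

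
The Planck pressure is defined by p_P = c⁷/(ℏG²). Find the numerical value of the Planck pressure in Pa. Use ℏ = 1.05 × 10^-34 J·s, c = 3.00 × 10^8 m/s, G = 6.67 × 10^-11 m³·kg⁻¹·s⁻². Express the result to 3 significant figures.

p_P = c⁷/(ℏG²)
  = 2.19 × 10^59 / 4.67 × 10^-55
  = 4.68 × 10^113 Pa

4.68 × 10^113 Pa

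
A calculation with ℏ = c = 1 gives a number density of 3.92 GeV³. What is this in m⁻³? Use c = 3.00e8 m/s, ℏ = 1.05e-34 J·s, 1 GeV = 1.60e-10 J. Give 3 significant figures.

Number density is [L]⁻³ = [E]³/(ℏc)³.
1 GeV³ → 1/(ℏc)³ × (1 GeV in J)³ = 1.31e47 m⁻³.
Result: 3.92 × 1.31e47 = 5.14e47 m⁻³.

5.14e47 m⁻³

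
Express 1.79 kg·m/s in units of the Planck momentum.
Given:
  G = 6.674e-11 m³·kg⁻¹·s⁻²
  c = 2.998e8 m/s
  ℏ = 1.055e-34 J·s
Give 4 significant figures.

Planck momentum: p_P = √(ℏc³/G) = 6.527 kg·m/s.
1.79 / 6.527 = 0.2743

0.2743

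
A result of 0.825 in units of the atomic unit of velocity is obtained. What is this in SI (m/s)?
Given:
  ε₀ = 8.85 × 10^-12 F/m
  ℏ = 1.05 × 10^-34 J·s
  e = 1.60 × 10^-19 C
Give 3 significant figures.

One atomic unit of velocity: v_au = e²/(4πε₀ℏ) = 2.19 × 10^6 m/s.
0.825 × 2.19 × 10^6 m/s = 1.81 × 10^6 m/s

1.81 × 10^6 m/s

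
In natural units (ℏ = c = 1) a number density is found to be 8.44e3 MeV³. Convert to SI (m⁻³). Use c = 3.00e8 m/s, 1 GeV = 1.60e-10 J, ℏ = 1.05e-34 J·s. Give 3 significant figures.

Number density is [L]⁻³ = [E]³/(ℏc)³.
1 GeV³ → 1/(ℏc)³ × (1 GeV in J)³ = 1.31e47 m⁻³.
Convert the energy scale: 8.44e3 MeV³ = 8.44e-6 GeV³.
Result: 8.44e-6 × 1.31e47 = 1.11e42 m⁻³.

1.11e42 m⁻³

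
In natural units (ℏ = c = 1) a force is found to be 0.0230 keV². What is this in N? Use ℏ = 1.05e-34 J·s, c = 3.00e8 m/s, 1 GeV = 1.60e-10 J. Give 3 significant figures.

Force is [E]/[L] = [E]²/(ℏc); restore (ℏc)⁻¹.
1 GeV² → 1/(ℏc) × (1 GeV in J)² = 8.13e5 N.
Convert the energy scale: 0.0230 keV² = 2.30e-14 GeV².
Result: 2.30e-14 × 8.13e5 = 1.87e-8 N.

1.87e-8 N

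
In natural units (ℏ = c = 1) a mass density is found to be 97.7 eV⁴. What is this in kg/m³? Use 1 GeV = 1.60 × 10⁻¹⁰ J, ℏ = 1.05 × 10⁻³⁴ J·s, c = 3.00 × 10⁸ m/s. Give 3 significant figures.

2.28 × 10⁻¹⁴ kg/m³

Mass density is [E]/(c²[L]³) = [E]⁴/(ℏ³c⁵).
1 GeV⁴ → 1/(ℏ³c⁵) × (1 GeV in J)⁴ = 2.33 × 10²⁰ kg/m³.
Convert the energy scale: 97.7 eV⁴ = 9.77 × 10⁻³⁵ GeV⁴.
Result: 9.77 × 10⁻³⁵ × 2.33 × 10²⁰ = 2.28 × 10⁻¹⁴ kg/m³.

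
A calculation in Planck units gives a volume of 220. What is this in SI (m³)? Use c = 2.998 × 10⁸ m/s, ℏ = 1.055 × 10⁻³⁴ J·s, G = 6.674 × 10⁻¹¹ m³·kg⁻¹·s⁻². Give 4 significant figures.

9.293 × 10⁻¹⁰³ m³

One Planck volume: V_P = (ℏG/c³)^(3/2) = 4.224 × 10⁻¹⁰⁵ m³.
220 × 4.224 × 10⁻¹⁰⁵ m³ = 9.293 × 10⁻¹⁰³ m³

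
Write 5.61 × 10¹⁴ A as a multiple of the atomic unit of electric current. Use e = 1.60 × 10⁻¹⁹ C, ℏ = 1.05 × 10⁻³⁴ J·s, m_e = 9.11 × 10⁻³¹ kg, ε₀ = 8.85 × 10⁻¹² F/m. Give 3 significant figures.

8.41 × 10¹⁶

atomic unit of electric current: I_au = e E_h/ℏ = m_e e⁵/((4πε₀)²ℏ³) = 6.67 × 10⁻³ A.
5.61 × 10¹⁴ / 6.67 × 10⁻³ = 8.41 × 10¹⁶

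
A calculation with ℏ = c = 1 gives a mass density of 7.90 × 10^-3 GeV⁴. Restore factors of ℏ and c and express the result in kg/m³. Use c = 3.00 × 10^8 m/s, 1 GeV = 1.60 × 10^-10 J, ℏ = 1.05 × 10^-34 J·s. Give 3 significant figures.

1.84 × 10^18 kg/m³

Mass density is [E]/(c²[L]³) = [E]⁴/(ℏ³c⁵).
1 GeV⁴ → 1/(ℏ³c⁵) × (1 GeV in J)⁴ = 2.33 × 10^20 kg/m³.
Result: 7.90 × 10^-3 × 2.33 × 10^20 = 1.84 × 10^18 kg/m³.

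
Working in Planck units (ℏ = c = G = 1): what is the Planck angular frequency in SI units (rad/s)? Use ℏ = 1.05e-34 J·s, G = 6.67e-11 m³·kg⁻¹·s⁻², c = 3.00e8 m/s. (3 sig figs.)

The unique combination of the constants set to 1 with dimensions of angular frequency is ω_P = √(c⁵/(ℏG)).
  = √(3.47e86)
  = 1.86e43 rad/s

1.86e43 rad/s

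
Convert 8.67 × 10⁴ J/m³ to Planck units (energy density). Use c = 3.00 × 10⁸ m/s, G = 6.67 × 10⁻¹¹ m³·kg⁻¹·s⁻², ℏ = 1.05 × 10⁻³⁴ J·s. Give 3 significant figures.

Planck energy density: u_P = c⁷/(ℏG²) = 4.68 × 10¹¹³ J/m³.
8.67 × 10⁴ / 4.68 × 10¹¹³ = 1.85 × 10⁻¹⁰⁹

1.85 × 10⁻¹⁰⁹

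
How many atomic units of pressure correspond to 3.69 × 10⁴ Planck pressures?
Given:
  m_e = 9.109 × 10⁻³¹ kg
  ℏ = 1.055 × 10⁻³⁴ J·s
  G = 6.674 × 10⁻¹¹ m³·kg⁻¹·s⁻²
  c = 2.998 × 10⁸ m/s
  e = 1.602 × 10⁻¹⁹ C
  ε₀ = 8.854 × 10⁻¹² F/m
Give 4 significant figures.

Planck pressure: p_P = c⁷/(ℏG²) = 4.632 × 10¹¹³ Pa
atomic unit of pressure: P_au = E_h/a₀³ = m_e⁴e¹⁰/((4πε₀)⁵ℏ⁸) = 2.929 × 10¹³ Pa
3.69 × 10⁴ × 4.632 × 10¹¹³ / 2.929 × 10¹³ = 5.836 × 10¹⁰⁴

5.836 × 10¹⁰⁴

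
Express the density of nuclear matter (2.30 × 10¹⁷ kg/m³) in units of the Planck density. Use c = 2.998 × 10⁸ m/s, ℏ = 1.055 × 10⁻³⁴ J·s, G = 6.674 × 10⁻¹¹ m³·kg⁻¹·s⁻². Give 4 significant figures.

Planck density: ρ_P = c⁵/(ℏG²) = 5.154 × 10⁹⁶ kg/m³.
2.30 × 10¹⁷ / 5.154 × 10⁹⁶ = 4.463 × 10⁻⁸⁰

4.463 × 10⁻⁸⁰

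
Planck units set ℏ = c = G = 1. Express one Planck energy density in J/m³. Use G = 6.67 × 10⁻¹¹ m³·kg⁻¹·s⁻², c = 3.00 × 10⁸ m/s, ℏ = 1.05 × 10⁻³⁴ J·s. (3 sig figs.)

Dimensional analysis gives u_P = c⁷/(ℏG²).
  = 2.19 × 10⁵⁹ / 4.67 × 10⁻⁵⁵
  = 4.68 × 10¹¹³ J/m³

4.68 × 10¹¹³ J/m³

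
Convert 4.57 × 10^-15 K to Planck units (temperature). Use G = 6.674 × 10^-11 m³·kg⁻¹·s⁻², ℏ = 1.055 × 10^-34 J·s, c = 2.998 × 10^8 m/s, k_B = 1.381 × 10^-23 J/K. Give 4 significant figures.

3.226 × 10^-47

Planck temperature: T_P = √(ℏc⁵/G) / k_B = 1.417 × 10^32 K.
4.57 × 10^-15 / 1.417 × 10^32 = 3.226 × 10^-47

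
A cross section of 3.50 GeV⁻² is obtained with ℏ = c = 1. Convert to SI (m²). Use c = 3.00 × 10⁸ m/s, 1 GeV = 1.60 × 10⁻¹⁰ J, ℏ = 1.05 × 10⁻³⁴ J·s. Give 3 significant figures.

Area is [L]² = [E]⁻²·(ℏc)²; restore (ℏc)².
1 GeV⁻² → (ℏc)² × (1 GeV in J)⁻² = 3.88 × 10⁻³² m².
Result: 3.50 × 3.88 × 10⁻³² = 1.36 × 10⁻³¹ m².

1.36 × 10⁻³¹ m²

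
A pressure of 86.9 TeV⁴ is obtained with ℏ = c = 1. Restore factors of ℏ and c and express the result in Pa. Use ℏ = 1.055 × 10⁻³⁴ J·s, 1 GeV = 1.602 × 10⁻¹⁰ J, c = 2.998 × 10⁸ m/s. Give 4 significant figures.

Pressure is [E]/[L]³ = [E]⁴/(ℏc)³.
1 GeV⁴ → 1/(ℏc)³ × (1 GeV in J)⁴ = 2.082 × 10³⁷ Pa.
Convert the energy scale: 86.9 TeV⁴ = 8.69 × 10¹³ GeV⁴.
Result: 8.69 × 10¹³ × 2.082 × 10³⁷ = 1.809 × 10⁵¹ Pa.

1.809 × 10⁵¹ Pa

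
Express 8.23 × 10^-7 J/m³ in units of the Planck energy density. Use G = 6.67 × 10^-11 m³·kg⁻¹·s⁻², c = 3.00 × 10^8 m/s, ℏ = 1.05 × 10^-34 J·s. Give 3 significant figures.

1.76 × 10^-120

Planck energy density: u_P = c⁷/(ℏG²) = 4.68 × 10^113 J/m³.
8.23 × 10^-7 / 4.68 × 10^113 = 1.76 × 10^-120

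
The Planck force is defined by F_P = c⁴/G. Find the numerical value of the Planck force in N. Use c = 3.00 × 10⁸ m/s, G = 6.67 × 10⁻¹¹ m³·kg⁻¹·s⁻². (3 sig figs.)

F_P = c⁴/G
  = 8.10 × 10³³ / 6.67 × 10⁻¹¹
  = 1.21 × 10⁴⁴ N

1.21 × 10⁴⁴ N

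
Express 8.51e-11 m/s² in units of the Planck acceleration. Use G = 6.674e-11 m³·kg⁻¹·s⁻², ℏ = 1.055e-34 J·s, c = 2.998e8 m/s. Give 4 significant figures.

Planck acceleration: a_P = √(c⁷/(ℏG)) = 5.560e51 m/s².
8.51e-11 / 5.560e51 = 1.531e-62

1.531e-62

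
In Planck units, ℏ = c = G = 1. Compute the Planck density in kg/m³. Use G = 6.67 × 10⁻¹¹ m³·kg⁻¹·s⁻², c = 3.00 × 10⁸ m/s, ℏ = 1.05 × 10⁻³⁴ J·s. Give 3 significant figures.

Dimensional analysis gives ρ_P = c⁵/(ℏG²).
  = 2.43 × 10⁴² / 4.67 × 10⁻⁵⁵
  = 5.20 × 10⁹⁶ kg/m³

5.20 × 10⁹⁶ kg/m³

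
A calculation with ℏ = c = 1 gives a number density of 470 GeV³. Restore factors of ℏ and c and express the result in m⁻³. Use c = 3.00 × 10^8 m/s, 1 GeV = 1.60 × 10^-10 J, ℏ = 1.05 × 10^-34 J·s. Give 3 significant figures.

Number density is [L]⁻³ = [E]³/(ℏc)³.
1 GeV³ → 1/(ℏc)³ × (1 GeV in J)³ = 1.31 × 10^47 m⁻³.
Result: 470 × 1.31 × 10^47 = 6.16 × 10^49 m⁻³.

6.16 × 10^49 m⁻³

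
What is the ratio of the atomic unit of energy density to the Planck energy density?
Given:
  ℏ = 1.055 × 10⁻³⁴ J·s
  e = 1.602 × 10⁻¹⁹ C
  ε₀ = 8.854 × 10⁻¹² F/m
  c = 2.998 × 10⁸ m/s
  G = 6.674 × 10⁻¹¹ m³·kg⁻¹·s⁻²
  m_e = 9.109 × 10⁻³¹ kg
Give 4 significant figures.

6.323 × 10⁻¹⁰¹

atomic unit of energy density: u_au = E_h/a₀³ = m_e⁴e¹⁰/((4πε₀)⁵ℏ⁸) = 2.929 × 10¹³ J/m³
Planck energy density: u_P = c⁷/(ℏG²) = 4.632 × 10¹¹³ J/m³
ratio = 2.929 × 10¹³ / 4.632 × 10¹¹³ = 6.323 × 10⁻¹⁰¹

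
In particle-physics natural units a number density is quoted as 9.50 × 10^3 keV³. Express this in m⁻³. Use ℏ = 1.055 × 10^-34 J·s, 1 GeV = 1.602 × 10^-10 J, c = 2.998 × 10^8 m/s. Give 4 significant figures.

1.234 × 10^33 m⁻³

Number density is [L]⁻³ = [E]³/(ℏc)³.
1 GeV³ → 1/(ℏc)³ × (1 GeV in J)³ = 1.299 × 10^47 m⁻³.
Convert the energy scale: 9.50 × 10^3 keV³ = 9.50 × 10^-15 GeV³.
Result: 9.50 × 10^-15 × 1.299 × 10^47 = 1.234 × 10^33 m⁻³.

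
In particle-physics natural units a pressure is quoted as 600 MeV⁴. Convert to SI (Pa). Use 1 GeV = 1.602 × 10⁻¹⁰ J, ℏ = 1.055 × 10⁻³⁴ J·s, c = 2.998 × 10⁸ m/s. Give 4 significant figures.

Pressure is [E]/[L]³ = [E]⁴/(ℏc)³.
1 GeV⁴ → 1/(ℏc)³ × (1 GeV in J)⁴ = 2.082 × 10³⁷ Pa.
Convert the energy scale: 600 MeV⁴ = 6.00 × 10⁻¹⁰ GeV⁴.
Result: 6.00 × 10⁻¹⁰ × 2.082 × 10³⁷ = 1.249 × 10²⁸ Pa.

1.249 × 10²⁸ Pa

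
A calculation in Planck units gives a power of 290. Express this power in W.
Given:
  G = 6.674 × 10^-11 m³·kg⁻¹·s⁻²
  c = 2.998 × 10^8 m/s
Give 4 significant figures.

One Planck power: P_P = c⁵/G = 3.629 × 10^52 W.
290 × 3.629 × 10^52 W = 1.052 × 10^55 W

1.052 × 10^55 W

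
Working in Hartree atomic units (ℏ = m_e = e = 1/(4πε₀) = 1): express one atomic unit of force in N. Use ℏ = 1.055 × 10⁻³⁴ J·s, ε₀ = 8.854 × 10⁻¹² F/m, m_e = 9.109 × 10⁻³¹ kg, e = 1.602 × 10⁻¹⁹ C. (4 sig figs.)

8.220 × 10⁻⁸ N

From ℏ = m_e = e = 1/(4πε₀) = 1 the force scale is F_au = E_h/a₀ = m_e²e⁶/((4πε₀)³ℏ⁴).
E_h = 4.354 × 10⁻¹⁸ J
a₀ = 5.297 × 10⁻¹¹ m
E_h/a₀ = 8.220 × 10⁻⁸ N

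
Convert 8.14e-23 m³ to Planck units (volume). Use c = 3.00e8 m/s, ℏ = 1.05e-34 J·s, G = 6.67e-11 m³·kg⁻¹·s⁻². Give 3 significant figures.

1.95e82

Planck volume: V_P = (ℏG/c³)^(3/2) = 4.18e-105 m³.
8.14e-23 / 4.18e-105 = 1.95e82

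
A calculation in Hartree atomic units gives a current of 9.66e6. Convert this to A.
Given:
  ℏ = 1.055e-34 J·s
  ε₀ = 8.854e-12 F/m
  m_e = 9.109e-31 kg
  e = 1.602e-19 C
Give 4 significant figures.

One atomic unit of electric current: I_au = e E_h/ℏ = m_e e⁵/((4πε₀)²ℏ³) = 6.612e-3 A.
9.66e6 × 6.612e-3 A = 6.387e4 A

6.387e4 A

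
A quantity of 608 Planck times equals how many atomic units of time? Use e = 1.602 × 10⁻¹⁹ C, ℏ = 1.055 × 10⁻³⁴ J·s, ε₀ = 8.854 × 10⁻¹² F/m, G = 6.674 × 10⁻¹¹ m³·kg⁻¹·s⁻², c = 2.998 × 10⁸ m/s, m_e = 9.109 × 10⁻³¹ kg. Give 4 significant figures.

1.353 × 10⁻²⁴

Planck time: t_P = √(ℏG/c⁵) = 5.392 × 10⁻⁴⁴ s
atomic unit of time: τ_au = (4πε₀)²ℏ³/(m_e e⁴) = 2.423 × 10⁻¹⁷ s
608 × 5.392 × 10⁻⁴⁴ / 2.423 × 10⁻¹⁷ = 1.353 × 10⁻²⁴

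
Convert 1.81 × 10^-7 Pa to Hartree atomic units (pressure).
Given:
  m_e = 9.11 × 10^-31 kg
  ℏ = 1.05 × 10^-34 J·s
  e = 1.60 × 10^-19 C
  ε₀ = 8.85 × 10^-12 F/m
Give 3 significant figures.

atomic unit of pressure: P_au = E_h/a₀³ = m_e⁴e¹⁰/((4πε₀)⁵ℏ⁸) = 3.01 × 10^13 Pa.
1.81 × 10^-7 / 3.01 × 10^13 = 6.01 × 10^-21

6.01 × 10^-21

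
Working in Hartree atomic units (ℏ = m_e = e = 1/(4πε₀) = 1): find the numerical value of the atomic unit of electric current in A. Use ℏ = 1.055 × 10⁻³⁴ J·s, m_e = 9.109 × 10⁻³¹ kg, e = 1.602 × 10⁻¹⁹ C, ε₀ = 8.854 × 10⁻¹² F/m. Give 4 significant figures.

Dimensional analysis gives I_au = e E_h/ℏ = m_e e⁵/((4πε₀)²ℏ³).
E_h = 4.354 × 10⁻¹⁸ J
e·E_h/ℏ = 6.612 × 10⁻³ A

6.612 × 10⁻³ A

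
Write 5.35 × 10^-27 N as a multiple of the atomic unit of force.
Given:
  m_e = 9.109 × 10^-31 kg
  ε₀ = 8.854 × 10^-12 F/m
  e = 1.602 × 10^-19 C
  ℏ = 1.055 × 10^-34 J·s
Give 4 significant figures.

atomic unit of force: F_au = E_h/a₀ = m_e²e⁶/((4πε₀)³ℏ⁴) = 8.220 × 10^-8 N.
5.35 × 10^-27 / 8.220 × 10^-8 = 6.509 × 10^-20

6.509 × 10^-20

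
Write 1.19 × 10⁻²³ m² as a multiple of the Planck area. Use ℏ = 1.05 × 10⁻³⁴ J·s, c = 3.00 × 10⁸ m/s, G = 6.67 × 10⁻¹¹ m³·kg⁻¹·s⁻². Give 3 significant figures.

4.59 × 10⁴⁶

Planck area: A_P = ℏG/c³ = 2.59 × 10⁻⁷⁰ m².
1.19 × 10⁻²³ / 2.59 × 10⁻⁷⁰ = 4.59 × 10⁴⁶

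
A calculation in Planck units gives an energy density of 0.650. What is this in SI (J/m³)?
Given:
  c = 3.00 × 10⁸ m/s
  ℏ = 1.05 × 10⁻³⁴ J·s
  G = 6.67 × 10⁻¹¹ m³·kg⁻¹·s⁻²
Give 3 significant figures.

3.04 × 10¹¹³ J/m³

One Planck energy density: u_P = c⁷/(ℏG²) = 4.68 × 10¹¹³ J/m³.
0.650 × 4.68 × 10¹¹³ J/m³ = 3.04 × 10¹¹³ J/m³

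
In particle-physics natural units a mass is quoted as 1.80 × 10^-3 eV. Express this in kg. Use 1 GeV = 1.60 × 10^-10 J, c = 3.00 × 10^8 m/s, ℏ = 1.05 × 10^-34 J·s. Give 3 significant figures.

3.20 × 10^-39 kg

Mass is [E]/c²; divide by c².
1 GeV → 1/c² × (1 GeV in J) = 1.78 × 10^-27 kg.
Convert the energy scale: 1.80 × 10^-3 eV = 1.80 × 10^-12 GeV.
Result: 1.80 × 10^-12 × 1.78 × 10^-27 = 3.20 × 10^-39 kg.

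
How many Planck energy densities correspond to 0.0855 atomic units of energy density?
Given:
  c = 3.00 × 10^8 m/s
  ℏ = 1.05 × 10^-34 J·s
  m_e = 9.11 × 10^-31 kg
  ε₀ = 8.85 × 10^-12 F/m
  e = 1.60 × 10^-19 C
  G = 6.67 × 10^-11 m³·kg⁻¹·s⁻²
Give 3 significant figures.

atomic unit of energy density: u_au = E_h/a₀³ = m_e⁴e¹⁰/((4πε₀)⁵ℏ⁸) = 3.01 × 10^13 J/m³
Planck energy density: u_P = c⁷/(ℏG²) = 4.68 × 10^113 J/m³
0.0855 × 3.01 × 10^13 / 4.68 × 10^113 = 5.50 × 10^-102

5.50 × 10^-102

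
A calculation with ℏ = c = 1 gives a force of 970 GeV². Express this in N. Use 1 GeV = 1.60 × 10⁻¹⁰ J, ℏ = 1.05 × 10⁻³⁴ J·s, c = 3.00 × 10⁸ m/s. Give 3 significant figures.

7.88 × 10⁸ N

Force is [E]/[L] = [E]²/(ℏc); restore (ℏc)⁻¹.
1 GeV² → 1/(ℏc) × (1 GeV in J)² = 8.13 × 10⁵ N.
Result: 970 × 8.13 × 10⁵ = 7.88 × 10⁸ N.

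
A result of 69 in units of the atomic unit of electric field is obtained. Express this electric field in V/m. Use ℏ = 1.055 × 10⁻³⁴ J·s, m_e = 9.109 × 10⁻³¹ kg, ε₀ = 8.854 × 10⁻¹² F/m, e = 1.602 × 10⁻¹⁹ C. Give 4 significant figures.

One atomic unit of electric field: E_au = E_h/(e a₀) = m_e²e⁵/((4πε₀)³ℏ⁴) = 5.131 × 10¹¹ V/m.
69 × 5.131 × 10¹¹ V/m = 3.540 × 10¹³ V/m

3.540 × 10¹³ V/m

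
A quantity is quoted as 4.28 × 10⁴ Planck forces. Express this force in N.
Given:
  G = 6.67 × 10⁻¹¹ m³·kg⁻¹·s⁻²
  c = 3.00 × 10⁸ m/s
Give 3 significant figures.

5.20 × 10⁴⁸ N

One Planck force: F_P = c⁴/G = 1.21 × 10⁴⁴ N.
4.28 × 10⁴ × 1.21 × 10⁴⁴ N = 5.20 × 10⁴⁸ N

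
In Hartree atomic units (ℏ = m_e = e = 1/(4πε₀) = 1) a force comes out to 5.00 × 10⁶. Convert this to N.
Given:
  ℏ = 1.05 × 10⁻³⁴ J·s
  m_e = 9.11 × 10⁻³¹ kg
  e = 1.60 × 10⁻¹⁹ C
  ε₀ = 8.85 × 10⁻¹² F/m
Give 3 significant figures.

0.416 N

One atomic unit of force: F_au = E_h/a₀ = m_e²e⁶/((4πε₀)³ℏ⁴) = 8.33 × 10⁻⁸ N.
5.00 × 10⁶ × 8.33 × 10⁻⁸ N = 0.416 N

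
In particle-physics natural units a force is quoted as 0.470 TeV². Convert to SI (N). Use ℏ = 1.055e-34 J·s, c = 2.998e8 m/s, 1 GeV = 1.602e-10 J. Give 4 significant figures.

3.814e11 N

Force is [E]/[L] = [E]²/(ℏc); restore (ℏc)⁻¹.
1 GeV² → 1/(ℏc) × (1 GeV in J)² = 8.114e5 N.
Convert the energy scale: 0.470 TeV² = 4.70e5 GeV².
Result: 4.70e5 × 8.114e5 = 3.814e11 N.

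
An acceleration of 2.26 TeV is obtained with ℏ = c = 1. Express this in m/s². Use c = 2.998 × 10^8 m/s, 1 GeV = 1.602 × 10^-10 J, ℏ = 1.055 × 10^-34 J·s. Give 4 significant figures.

Acceleration is [L]/[T]² = c·[E]/ℏ.
1 GeV → c/ℏ × (1 GeV in J) = 4.552 × 10^32 m/s².
Convert the energy scale: 2.26 TeV = 2.26 × 10^3 GeV.
Result: 2.26 × 10^3 × 4.552 × 10^32 = 1.029 × 10^36 m/s².

1.029 × 10^36 m/s²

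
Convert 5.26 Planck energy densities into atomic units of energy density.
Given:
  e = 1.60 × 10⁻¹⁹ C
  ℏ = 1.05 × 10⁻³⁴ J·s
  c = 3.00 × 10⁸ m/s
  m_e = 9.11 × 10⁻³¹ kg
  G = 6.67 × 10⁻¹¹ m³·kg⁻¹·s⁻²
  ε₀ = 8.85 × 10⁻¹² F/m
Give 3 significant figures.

Planck energy density: u_P = c⁷/(ℏG²) = 4.68 × 10¹¹³ J/m³
atomic unit of energy density: u_au = E_h/a₀³ = m_e⁴e¹⁰/((4πε₀)⁵ℏ⁸) = 3.01 × 10¹³ J/m³
5.26 × 4.68 × 10¹¹³ / 3.01 × 10¹³ = 8.17 × 10¹⁰⁰

8.17 × 10¹⁰⁰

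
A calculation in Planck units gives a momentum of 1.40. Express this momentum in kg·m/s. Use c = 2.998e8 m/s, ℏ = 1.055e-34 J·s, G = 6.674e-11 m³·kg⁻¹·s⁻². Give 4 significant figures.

9.137 kg·m/s

One Planck momentum: p_P = √(ℏc³/G) = 6.527 kg·m/s.
1.40 × 6.527 kg·m/s = 9.137 kg·m/s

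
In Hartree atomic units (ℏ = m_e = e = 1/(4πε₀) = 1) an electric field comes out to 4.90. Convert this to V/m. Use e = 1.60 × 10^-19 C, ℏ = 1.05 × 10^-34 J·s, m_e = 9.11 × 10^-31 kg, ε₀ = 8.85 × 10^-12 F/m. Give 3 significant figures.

2.55 × 10^12 V/m

One atomic unit of electric field: E_au = E_h/(e a₀) = m_e²e⁵/((4πε₀)³ℏ⁴) = 5.20 × 10^11 V/m.
4.90 × 5.20 × 10^11 V/m = 2.55 × 10^12 V/m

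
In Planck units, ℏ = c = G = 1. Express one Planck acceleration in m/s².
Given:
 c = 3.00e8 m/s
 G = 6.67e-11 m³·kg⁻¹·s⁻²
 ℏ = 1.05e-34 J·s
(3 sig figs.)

Dimensional analysis gives a_P = √(c⁷/(ℏG)).
  = √(3.12e103)
  = 5.59e51 m/s²

5.59e51 m/s²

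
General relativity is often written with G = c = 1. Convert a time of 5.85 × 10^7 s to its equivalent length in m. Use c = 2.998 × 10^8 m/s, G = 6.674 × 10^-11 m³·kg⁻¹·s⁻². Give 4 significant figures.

Time → length via c.
5.85 × 10^7 s × (c) = 1.754 × 10^16 m

1.754 × 10^16 m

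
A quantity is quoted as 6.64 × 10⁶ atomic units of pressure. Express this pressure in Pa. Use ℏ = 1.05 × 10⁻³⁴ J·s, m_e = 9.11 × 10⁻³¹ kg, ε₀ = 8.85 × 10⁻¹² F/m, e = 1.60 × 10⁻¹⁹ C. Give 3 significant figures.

One atomic unit of pressure: P_au = E_h/a₀³ = m_e⁴e¹⁰/((4πε₀)⁵ℏ⁸) = 3.01 × 10¹³ Pa.
6.64 × 10⁶ × 3.01 × 10¹³ Pa = 2.00 × 10²⁰ Pa

2.00 × 10²⁰ Pa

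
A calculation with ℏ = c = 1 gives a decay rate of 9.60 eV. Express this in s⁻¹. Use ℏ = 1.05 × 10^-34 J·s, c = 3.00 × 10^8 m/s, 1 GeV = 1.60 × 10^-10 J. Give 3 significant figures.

1.46 × 10^16 s⁻¹

A rate is [E]/ℏ; divide by ℏ.
1 GeV → 1/ℏ × (1 GeV in J) = 1.52 × 10^24 s⁻¹.
Convert the energy scale: 9.60 eV = 9.60 × 10^-9 GeV.
Result: 9.60 × 10^-9 × 1.52 × 10^24 = 1.46 × 10^16 s⁻¹.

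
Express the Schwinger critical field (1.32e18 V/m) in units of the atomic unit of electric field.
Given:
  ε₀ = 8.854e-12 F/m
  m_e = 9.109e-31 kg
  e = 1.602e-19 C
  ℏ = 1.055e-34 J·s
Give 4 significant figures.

atomic unit of electric field: E_au = E_h/(e a₀) = m_e²e⁵/((4πε₀)³ℏ⁴) = 5.131e11 V/m.
1.32e18 / 5.131e11 = 2.573e6

2.573e6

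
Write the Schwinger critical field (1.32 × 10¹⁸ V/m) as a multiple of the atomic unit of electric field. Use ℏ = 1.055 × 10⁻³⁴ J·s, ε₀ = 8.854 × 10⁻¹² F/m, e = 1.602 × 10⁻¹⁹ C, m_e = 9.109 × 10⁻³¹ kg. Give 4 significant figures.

2.573 × 10⁶

atomic unit of electric field: E_au = E_h/(e a₀) = m_e²e⁵/((4πε₀)³ℏ⁴) = 5.131 × 10¹¹ V/m.
1.32 × 10¹⁸ / 5.131 × 10¹¹ = 2.573 × 10⁶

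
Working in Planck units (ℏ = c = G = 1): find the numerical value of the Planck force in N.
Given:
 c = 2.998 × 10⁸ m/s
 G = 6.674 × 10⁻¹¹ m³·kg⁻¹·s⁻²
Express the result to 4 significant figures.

1.210 × 10⁴⁴ N

The unique combination of the constants set to 1 with dimensions of force is F_P = c⁴/G.
  = 8.078 × 10³³ / 6.674 × 10⁻¹¹
  = 1.210 × 10⁴⁴ N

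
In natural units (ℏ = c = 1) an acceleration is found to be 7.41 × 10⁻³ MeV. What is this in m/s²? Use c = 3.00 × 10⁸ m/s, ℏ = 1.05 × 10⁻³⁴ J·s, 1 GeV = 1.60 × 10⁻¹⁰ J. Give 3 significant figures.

3.39 × 10²⁷ m/s²

Acceleration is [L]/[T]² = c·[E]/ℏ.
1 GeV → c/ℏ × (1 GeV in J) = 4.57 × 10³² m/s².
Convert the energy scale: 7.41 × 10⁻³ MeV = 7.41 × 10⁻⁶ GeV.
Result: 7.41 × 10⁻⁶ × 4.57 × 10³² = 3.39 × 10²⁷ m/s².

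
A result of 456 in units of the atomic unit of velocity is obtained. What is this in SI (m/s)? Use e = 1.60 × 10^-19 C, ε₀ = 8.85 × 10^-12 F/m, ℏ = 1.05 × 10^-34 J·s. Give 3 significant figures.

One atomic unit of velocity: v_au = e²/(4πε₀ℏ) = 2.19 × 10^6 m/s.
456 × 2.19 × 10^6 m/s = 1.00 × 10^9 m/s

1.00 × 10^9 m/s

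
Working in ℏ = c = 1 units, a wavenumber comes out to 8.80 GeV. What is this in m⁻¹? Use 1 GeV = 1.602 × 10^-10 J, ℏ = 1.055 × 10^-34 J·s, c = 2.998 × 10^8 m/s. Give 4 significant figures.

4.457 × 10^16 m⁻¹

Inverse length is [E]/(ℏc).
1 GeV → 1/(ℏc) × (1 GeV in J) = 5.065 × 10^15 m⁻¹.
Result: 8.80 × 5.065 × 10^15 = 4.457 × 10^16 m⁻¹.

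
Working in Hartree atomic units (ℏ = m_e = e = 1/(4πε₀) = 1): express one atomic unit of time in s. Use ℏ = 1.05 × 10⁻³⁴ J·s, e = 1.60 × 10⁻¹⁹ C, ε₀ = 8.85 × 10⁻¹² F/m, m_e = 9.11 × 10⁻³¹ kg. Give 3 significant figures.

The unique combination of the constants set to 1 with dimensions of time is τ_au = (4πε₀)²ℏ³/(m_e e⁴).
E_h = 4.38 × 10⁻¹⁸ J
ℏ/E_h = 2.40 × 10⁻¹⁷ s

2.40 × 10⁻¹⁷ s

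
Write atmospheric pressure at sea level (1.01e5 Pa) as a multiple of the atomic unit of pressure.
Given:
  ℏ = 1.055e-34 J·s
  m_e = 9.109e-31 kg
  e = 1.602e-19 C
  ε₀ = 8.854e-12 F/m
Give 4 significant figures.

atomic unit of pressure: P_au = E_h/a₀³ = m_e⁴e¹⁰/((4πε₀)⁵ℏ⁸) = 2.929e13 Pa.
1.01e5 / 2.929e13 = 3.448e-9

3.448e-9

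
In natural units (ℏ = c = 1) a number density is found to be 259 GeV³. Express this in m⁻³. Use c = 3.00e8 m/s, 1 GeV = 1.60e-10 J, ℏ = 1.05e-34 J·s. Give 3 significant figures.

Number density is [L]⁻³ = [E]³/(ℏc)³.
1 GeV³ → 1/(ℏc)³ × (1 GeV in J)³ = 1.31e47 m⁻³.
Result: 259 × 1.31e47 = 3.39e49 m⁻³.

3.39e49 m⁻³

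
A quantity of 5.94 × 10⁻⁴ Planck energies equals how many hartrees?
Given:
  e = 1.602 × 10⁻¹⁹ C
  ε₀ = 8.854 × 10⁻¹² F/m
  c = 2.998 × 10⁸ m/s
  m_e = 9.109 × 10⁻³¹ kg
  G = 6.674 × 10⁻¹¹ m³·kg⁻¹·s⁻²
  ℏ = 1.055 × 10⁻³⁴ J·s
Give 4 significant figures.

2.669 × 10²³

Planck energy: E_P = √(ℏc⁵/G) = 1.957 × 10⁹ J
hartree: E_h = m_e e⁴/(4πε₀ℏ)² = 4.354 × 10⁻¹⁸ J
5.94 × 10⁻⁴ × 1.957 × 10⁹ / 4.354 × 10⁻¹⁸ = 2.669 × 10²³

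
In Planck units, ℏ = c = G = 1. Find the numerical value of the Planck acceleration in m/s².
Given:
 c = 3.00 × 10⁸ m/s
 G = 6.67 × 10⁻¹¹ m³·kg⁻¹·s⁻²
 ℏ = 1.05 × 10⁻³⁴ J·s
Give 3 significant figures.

5.59 × 10⁵¹ m/s²

Dimensional analysis gives a_P = √(c⁷/(ℏG)).
  = √(3.12 × 10¹⁰³)
  = 5.59 × 10⁵¹ m/s²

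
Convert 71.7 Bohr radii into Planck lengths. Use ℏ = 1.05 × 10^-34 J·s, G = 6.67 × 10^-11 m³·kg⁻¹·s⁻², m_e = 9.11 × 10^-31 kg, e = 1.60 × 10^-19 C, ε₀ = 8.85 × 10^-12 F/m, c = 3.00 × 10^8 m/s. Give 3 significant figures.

2.34 × 10^26

Bohr radius: a₀ = 4πε₀ℏ²/(m_e e²) = 5.26 × 10^-11 m
Planck length: ℓ_P = √(ℏG/c³) = 1.61 × 10^-35 m
71.7 × 5.26 × 10^-11 / 1.61 × 10^-35 = 2.34 × 10^26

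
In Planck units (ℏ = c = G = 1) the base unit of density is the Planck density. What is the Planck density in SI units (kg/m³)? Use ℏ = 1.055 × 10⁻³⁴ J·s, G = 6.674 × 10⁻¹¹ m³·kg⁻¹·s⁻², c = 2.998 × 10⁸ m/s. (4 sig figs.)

5.154 × 10⁹⁶ kg/m³

ρ_P = c⁵/(ℏG²)
  = 2.422 × 10⁴² / 4.699 × 10⁻⁵⁵
  = 5.154 × 10⁹⁶ kg/m³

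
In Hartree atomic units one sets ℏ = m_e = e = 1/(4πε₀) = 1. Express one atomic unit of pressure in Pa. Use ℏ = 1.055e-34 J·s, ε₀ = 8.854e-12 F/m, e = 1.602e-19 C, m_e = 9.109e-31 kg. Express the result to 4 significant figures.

P_au = E_h/a₀³ = m_e⁴e¹⁰/((4πε₀)⁵ℏ⁸)
E_h = 4.354e-18 J
a₀ = 5.297e-11 m
E_h/a₀³ = 2.929e13 Pa

2.929e13 Pa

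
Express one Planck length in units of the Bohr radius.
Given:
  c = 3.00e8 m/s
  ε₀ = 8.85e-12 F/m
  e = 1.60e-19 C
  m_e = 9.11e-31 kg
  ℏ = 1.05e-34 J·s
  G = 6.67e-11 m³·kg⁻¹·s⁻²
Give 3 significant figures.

Planck length: ℓ_P = √(ℏG/c³) = 1.61e-35 m
Bohr radius: a₀ = 4πε₀ℏ²/(m_e e²) = 5.26e-11 m
ratio = 1.61e-35 / 5.26e-11 = 3.06e-25

3.06e-25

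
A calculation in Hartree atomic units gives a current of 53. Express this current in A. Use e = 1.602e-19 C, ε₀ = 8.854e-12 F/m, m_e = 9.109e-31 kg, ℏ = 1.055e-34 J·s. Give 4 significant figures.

One atomic unit of electric current: I_au = e E_h/ℏ = m_e e⁵/((4πε₀)²ℏ³) = 6.612e-3 A.
53 × 6.612e-3 A = 0.3504 A

0.3504 A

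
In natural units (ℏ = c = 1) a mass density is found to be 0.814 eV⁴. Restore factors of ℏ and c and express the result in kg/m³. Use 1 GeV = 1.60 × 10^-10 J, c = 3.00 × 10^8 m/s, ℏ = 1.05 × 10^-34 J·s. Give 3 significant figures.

1.90 × 10^-16 kg/m³

Mass density is [E]/(c²[L]³) = [E]⁴/(ℏ³c⁵).
1 GeV⁴ → 1/(ℏ³c⁵) × (1 GeV in J)⁴ = 2.33 × 10^20 kg/m³.
Convert the energy scale: 0.814 eV⁴ = 8.14 × 10^-37 GeV⁴.
Result: 8.14 × 10^-37 × 2.33 × 10^20 = 1.90 × 10^-16 kg/m³.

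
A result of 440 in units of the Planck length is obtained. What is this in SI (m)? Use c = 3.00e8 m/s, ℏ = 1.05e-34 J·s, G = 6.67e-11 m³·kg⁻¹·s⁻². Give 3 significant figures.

One Planck length: ℓ_P = √(ℏG/c³) = 1.61e-35 m.
440 × 1.61e-35 m = 7.09e-33 m

7.09e-33 m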